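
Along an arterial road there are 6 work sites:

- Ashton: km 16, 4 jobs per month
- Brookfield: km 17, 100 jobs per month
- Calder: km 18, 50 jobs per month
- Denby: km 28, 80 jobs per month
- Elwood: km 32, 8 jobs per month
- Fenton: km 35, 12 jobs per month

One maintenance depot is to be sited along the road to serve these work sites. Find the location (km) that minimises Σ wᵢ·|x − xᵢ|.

For a sum of weighted absolute distances on a line, the optimum is the weighted median (not the mean). Total weight W = 254; half-weight = 127.
Sort by position and accumulate weight:
  km 16 (Ashton, w=4) → cum 4
  km 17 (Brookfield, w=100) → cum 104
  km 18 (Calder, w=50) → cum 154  ≥ 127 → median here
  km 28 (Denby, w=80) → cum 234
  km 32 (Elwood, w=8) → cum 242
  km 35 (Fenton, w=12) → cum 254
Optimal location: km 18.

x = 18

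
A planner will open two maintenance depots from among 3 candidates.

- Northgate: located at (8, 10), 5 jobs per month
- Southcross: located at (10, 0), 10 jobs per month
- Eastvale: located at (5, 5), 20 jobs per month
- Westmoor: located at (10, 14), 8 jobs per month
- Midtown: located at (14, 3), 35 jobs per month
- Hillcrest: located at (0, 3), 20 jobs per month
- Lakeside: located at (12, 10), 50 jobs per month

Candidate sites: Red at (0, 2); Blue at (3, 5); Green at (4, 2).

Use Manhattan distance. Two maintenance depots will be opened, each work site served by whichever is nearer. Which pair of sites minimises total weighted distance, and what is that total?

Evaluate every pair (each demand assigned to the nearer of the two):
  {Blue, Green}: total = 1483
  {Red, Blue}: total = 1513
  {Red, Green}: total = 1569
Best pair: {Blue, Green} with total 1483.

{Blue, Green}, total 1483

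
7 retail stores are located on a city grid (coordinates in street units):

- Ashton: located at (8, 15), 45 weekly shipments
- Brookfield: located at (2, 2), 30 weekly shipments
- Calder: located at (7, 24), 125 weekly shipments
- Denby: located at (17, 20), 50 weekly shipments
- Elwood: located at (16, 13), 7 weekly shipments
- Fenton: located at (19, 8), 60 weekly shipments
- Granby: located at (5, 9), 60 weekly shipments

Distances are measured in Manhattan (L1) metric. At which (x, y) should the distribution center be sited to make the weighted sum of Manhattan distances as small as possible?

(7, 15)

Manhattan distance separates: Σwᵢ(|x−xᵢ|+|y−yᵢ|) = Σwᵢ|x−xᵢ| + Σwᵢ|y−yᵢ|, so x and y are optimised independently as 1-D weighted medians.
Total weight W = 377; half = 188.5.
x-coordinate, sorted with cumulative weight:
  x=2 (Brookfield, w=30) cum 30
  x=5 (Granby, w=60) cum 90
  x=7 (Calder, w=125) cum 215  ← median
  x=8 (Ashton, w=45) cum 260
  x=16 (Elwood, w=7) cum 267
  x=17 (Denby, w=50) cum 317
  x=19 (Fenton, w=60) cum 377
⇒ x* = 7
y-coordinate, sorted with cumulative weight:
  y=2 (Brookfield, w=30) cum 30
  y=8 (Fenton, w=60) cum 90
  y=9 (Granby, w=60) cum 150
  y=13 (Elwood, w=7) cum 157
  y=15 (Ashton, w=45) cum 202  ← median
  y=20 (Denby, w=50) cum 252
  y=24 (Calder, w=125) cum 377
⇒ y* = 15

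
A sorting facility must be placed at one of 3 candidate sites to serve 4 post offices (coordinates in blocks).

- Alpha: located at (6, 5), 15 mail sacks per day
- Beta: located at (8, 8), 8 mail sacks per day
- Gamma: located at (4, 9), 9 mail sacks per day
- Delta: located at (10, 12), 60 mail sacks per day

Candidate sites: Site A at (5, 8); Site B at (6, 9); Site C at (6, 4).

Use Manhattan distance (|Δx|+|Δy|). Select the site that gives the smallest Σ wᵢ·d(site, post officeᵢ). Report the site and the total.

Site B, total 522 blocks

Total weighted distance at each candidate:
  Site A (5, 8): total = 642
  Site B (6, 9): total = 522
  Site C (6, 4): total = 846
Minimum is at Site B with total 522 blocks.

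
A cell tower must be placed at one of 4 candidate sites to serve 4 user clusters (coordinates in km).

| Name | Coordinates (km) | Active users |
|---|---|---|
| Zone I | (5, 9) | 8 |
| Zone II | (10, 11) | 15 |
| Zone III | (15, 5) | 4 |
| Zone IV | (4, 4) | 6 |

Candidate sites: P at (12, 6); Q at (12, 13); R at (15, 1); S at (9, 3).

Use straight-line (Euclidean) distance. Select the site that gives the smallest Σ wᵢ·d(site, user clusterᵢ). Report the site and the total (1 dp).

P, total 203.8 km

Total weighted distance at each candidate:
  P (12, 6): total = 203.8
  Q (12, 13): total = 213.4
  R (15, 1): total = 354.6
  S (9, 3): total = 234.5
Minimum is at P with total 203.8 km.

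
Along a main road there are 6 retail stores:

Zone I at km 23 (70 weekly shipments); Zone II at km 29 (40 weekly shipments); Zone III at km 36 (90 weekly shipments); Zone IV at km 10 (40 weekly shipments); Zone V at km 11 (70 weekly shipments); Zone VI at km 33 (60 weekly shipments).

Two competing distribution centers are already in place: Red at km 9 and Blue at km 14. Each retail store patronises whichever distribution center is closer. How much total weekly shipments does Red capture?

The indifferent point is the midpoint (9+14)/2 = 11.5; retail stores left of it (closer to Red at 9) go to Red, those right go to Blue.
  Zone IV at 10 (w=40) → Red
  Zone V at 11 (w=70) → Red
  Zone I at 23 (w=70) → Blue
  Zone II at 29 (w=40) → Blue
  Zone VI at 33 (w=60) → Blue
  Zone III at 36 (w=90) → Blue
Red captures 110; Blue captures 260.

110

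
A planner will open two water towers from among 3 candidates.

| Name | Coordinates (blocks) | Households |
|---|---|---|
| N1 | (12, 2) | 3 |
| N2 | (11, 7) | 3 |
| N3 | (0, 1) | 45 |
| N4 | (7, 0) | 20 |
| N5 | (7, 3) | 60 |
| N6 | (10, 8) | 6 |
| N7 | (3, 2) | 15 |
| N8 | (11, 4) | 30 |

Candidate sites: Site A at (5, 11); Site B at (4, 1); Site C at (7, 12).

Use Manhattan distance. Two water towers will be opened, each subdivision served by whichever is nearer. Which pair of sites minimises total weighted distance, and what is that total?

Evaluate every pair (each demand assigned to the nearer of the two):
  {Site B, Site C}: total = 986
  {Site A, Site B}: total = 995
  {Site A, Site C}: total = 2094
Best pair: {Site B, Site C} with total 986.

{Site B, Site C}, total 986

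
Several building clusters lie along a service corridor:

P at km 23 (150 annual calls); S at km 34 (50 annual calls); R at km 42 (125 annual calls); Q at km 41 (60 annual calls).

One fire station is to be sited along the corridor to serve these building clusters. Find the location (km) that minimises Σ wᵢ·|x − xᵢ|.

For a sum of weighted absolute distances on a line, the optimum is the weighted median (not the mean). Total weight W = 385; half-weight = 192.5.
Sort by position and accumulate weight:
  km 23 (P, w=150) → cum 150
  km 34 (S, w=50) → cum 200  ≥ 192.5 → median here
  km 41 (Q, w=60) → cum 260
  km 42 (R, w=125) → cum 385
Optimal location: km 34.

x = 34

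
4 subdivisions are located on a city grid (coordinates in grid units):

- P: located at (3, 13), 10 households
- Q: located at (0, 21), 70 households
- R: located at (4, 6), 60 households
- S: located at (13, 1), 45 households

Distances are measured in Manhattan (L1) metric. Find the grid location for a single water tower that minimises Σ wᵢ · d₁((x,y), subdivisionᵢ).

Manhattan distance separates: Σwᵢ(|x−xᵢ|+|y−yᵢ|) = Σwᵢ|x−xᵢ| + Σwᵢ|y−yᵢ|, so x and y are optimised independently as 1-D weighted medians.
Total weight W = 185; half = 92.5.
x-coordinate, sorted with cumulative weight:
  x=0 (Q, w=70) cum 70
  x=3 (P, w=10) cum 80
  x=4 (R, w=60) cum 140  ← median
  x=13 (S, w=45) cum 185
⇒ x* = 4
y-coordinate, sorted with cumulative weight:
  y=1 (S, w=45) cum 45
  y=6 (R, w=60) cum 105  ← median
  y=13 (P, w=10) cum 115
  y=21 (Q, w=70) cum 185
⇒ y* = 6

(4, 6)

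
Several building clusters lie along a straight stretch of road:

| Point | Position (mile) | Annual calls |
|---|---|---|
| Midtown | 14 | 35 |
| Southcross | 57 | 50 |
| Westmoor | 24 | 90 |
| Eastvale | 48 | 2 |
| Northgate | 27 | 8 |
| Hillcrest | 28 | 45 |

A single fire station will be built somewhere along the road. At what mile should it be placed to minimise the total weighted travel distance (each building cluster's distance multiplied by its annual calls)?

For a sum of weighted absolute distances on a line, the optimum is the weighted median (not the mean). Total weight W = 230; half-weight = 115.
Sort by position and accumulate weight:
  mile 14 (Midtown, w=35) → cum 35
  mile 24 (Westmoor, w=90) → cum 125  ≥ 115 → median here
  mile 27 (Northgate, w=8) → cum 133
  mile 28 (Hillcrest, w=45) → cum 178
  mile 48 (Eastvale, w=2) → cum 180
  mile 57 (Southcross, w=50) → cum 230
Optimal location: mile 24.

x = 24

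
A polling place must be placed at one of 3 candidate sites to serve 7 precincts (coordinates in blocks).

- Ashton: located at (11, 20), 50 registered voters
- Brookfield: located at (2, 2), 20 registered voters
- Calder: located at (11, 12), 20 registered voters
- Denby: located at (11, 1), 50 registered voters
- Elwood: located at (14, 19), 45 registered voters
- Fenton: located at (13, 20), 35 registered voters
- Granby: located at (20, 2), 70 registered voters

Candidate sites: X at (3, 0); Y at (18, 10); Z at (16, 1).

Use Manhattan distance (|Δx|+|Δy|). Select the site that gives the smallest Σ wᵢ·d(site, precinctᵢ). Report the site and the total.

Z, total 4090 blocks

Total weighted distance at each candidate:
  X (3, 0): total = 6040
  Y (18, 10): total = 4120
  Z (16, 1): total = 4090
Minimum is at Z with total 4090 blocks.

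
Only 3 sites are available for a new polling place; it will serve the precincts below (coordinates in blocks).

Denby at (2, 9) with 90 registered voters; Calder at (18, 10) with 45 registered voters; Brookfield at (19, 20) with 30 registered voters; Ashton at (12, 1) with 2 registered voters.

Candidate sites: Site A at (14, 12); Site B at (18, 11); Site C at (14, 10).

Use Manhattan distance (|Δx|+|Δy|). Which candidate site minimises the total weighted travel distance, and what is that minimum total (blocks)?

Total weighted distance at each candidate:
  Site A (14, 12): total = 2036
  Site B (18, 11): total = 1997
  Site C (14, 10): total = 1822
Minimum is at Site C with total 1822 blocks.

Site C, total 1822 blocks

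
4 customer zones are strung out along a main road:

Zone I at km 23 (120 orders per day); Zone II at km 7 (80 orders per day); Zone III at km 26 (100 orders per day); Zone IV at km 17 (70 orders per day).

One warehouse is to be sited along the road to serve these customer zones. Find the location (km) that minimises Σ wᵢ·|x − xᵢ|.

x = 23

For a sum of weighted absolute distances on a line, the optimum is the weighted median (not the mean). Total weight W = 370; half-weight = 185.
Sort by position and accumulate weight:
  km 7 (Zone II, w=80) → cum 80
  km 17 (Zone IV, w=70) → cum 150
  km 23 (Zone I, w=120) → cum 270  ≥ 185 → median here
  km 26 (Zone III, w=100) → cum 370
Optimal location: km 23.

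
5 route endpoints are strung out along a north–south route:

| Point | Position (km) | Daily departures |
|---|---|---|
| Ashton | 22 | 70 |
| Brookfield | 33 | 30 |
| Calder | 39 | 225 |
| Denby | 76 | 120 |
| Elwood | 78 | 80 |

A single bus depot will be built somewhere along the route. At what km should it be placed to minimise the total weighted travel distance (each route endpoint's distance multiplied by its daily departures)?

For a sum of weighted absolute distances on a line, the optimum is the weighted median (not the mean). Total weight W = 525; half-weight = 262.5.
Sort by position and accumulate weight:
  km 22 (Ashton, w=70) → cum 70
  km 33 (Brookfield, w=30) → cum 100
  km 39 (Calder, w=225) → cum 325  ≥ 262.5 → median here
  km 76 (Denby, w=120) → cum 445
  km 78 (Elwood, w=80) → cum 525
Optimal location: km 39.

x = 39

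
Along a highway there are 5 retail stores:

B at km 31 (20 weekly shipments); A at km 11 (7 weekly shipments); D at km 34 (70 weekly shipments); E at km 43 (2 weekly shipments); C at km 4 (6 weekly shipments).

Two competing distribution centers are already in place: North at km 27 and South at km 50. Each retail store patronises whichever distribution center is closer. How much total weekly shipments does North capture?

103

The indifferent point is the midpoint (27+50)/2 = 38.5; retail stores left of it (closer to North at 27) go to North, those right go to South.
  C at 4 (w=6) → North
  A at 11 (w=7) → North
  B at 31 (w=20) → North
  D at 34 (w=70) → North
  E at 43 (w=2) → South
North captures 103; South captures 2.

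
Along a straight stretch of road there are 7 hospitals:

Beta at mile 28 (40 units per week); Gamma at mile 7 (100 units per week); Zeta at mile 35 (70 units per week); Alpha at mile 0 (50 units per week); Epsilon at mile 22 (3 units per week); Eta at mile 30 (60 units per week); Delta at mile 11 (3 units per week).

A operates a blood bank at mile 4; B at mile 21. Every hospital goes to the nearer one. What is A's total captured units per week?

153

The indifferent point is the midpoint (4+21)/2 = 12.5; hospitals left of it (closer to A at 4) go to A, those right go to B.
  Alpha at 0 (w=50) → A
  Gamma at 7 (w=100) → A
  Delta at 11 (w=3) → A
  Epsilon at 22 (w=3) → B
  Beta at 28 (w=40) → B
  Eta at 30 (w=60) → B
  Zeta at 35 (w=70) → B
A captures 153; B captures 173.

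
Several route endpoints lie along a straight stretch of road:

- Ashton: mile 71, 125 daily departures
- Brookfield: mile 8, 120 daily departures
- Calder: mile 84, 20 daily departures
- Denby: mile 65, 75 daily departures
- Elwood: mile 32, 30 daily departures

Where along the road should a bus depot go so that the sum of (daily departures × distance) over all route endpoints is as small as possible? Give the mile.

For a sum of weighted absolute distances on a line, the optimum is the weighted median (not the mean). Total weight W = 370; half-weight = 185.
Sort by position and accumulate weight:
  mile 8 (Brookfield, w=120) → cum 120
  mile 32 (Elwood, w=30) → cum 150
  mile 65 (Denby, w=75) → cum 225  ≥ 185 → median here
  mile 71 (Ashton, w=125) → cum 350
  mile 84 (Calder, w=20) → cum 370
Optimal location: mile 65.

x = 65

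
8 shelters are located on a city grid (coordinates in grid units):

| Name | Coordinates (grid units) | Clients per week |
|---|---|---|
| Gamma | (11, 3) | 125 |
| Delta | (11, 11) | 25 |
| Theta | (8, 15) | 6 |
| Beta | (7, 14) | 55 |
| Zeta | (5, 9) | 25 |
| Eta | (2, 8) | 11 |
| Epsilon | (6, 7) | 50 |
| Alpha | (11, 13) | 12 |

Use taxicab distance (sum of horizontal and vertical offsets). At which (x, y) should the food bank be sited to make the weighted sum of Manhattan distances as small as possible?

Manhattan distance separates: Σwᵢ(|x−xᵢ|+|y−yᵢ|) = Σwᵢ|x−xᵢ| + Σwᵢ|y−yᵢ|, so x and y are optimised independently as 1-D weighted medians.
Total weight W = 309; half = 154.5.
x-coordinate, sorted with cumulative weight:
  x=2 (Eta, w=11) cum 11
  x=5 (Zeta, w=25) cum 36
  x=6 (Epsilon, w=50) cum 86
  x=7 (Beta, w=55) cum 141
  x=8 (Theta, w=6) cum 147
  x=11 (Gamma, w=125) cum 272  ← median
  x=11 (Delta, w=25) cum 297
  x=11 (Alpha, w=12) cum 309
⇒ x* = 11
y-coordinate, sorted with cumulative weight:
  y=3 (Gamma, w=125) cum 125
  y=7 (Epsilon, w=50) cum 175  ← median
  y=8 (Eta, w=11) cum 186
  y=9 (Zeta, w=25) cum 211
  y=11 (Delta, w=25) cum 236
  y=13 (Alpha, w=12) cum 248
  y=14 (Beta, w=55) cum 303
  y=15 (Theta, w=6) cum 309
⇒ y* = 7

(11, 7)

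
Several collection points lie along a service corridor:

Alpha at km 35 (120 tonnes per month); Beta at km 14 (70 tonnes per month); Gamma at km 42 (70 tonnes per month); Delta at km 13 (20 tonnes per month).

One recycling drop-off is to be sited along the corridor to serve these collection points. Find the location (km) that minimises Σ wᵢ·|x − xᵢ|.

For a sum of weighted absolute distances on a line, the optimum is the weighted median (not the mean). Total weight W = 280; half-weight = 140.
Sort by position and accumulate weight:
  km 13 (Delta, w=20) → cum 20
  km 14 (Beta, w=70) → cum 90
  km 35 (Alpha, w=120) → cum 210  ≥ 140 → median here
  km 42 (Gamma, w=70) → cum 280
Optimal location: km 35.

x = 35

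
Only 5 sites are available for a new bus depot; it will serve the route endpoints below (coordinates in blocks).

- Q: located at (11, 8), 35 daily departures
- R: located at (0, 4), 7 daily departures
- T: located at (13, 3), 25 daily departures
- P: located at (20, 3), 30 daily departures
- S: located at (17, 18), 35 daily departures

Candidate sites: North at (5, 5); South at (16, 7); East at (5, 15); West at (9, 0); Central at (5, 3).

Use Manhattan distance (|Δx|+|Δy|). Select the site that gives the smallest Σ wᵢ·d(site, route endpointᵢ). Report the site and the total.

South, total 1178 blocks

Total weighted distance at each candidate:
  North (5, 5): total = 1992
  South (16, 7): total = 1178
  East (5, 15): total = 2402
  West (9, 0): total = 1946
  Central (5, 3): total = 2022
Minimum is at South with total 1178 blocks.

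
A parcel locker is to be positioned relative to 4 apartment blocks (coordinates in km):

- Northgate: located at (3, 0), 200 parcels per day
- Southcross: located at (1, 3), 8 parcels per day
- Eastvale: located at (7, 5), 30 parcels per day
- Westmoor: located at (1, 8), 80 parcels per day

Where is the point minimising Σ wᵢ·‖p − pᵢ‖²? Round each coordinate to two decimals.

(2.82, 2.56)

The minimiser of Σwᵢ‖p−pᵢ‖² is the weighted centroid p* = (Σwᵢpᵢ)/(Σwᵢ).
Σwᵢ = 318.
Σwᵢxᵢ = 200·3 + 8·1 + 30·7 + 80·1 = 898.
Σwᵢyᵢ = 200·0 + 8·3 + 30·5 + 80·8 = 814.
x* = 898/318 = 2.82, y* = 814/318 = 2.56.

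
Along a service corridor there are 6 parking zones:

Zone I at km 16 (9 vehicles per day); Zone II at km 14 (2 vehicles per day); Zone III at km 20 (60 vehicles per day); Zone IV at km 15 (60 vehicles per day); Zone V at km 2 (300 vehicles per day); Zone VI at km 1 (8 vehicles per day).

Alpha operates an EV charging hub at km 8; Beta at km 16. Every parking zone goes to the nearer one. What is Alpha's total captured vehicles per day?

308

The indifferent point is the midpoint (8+16)/2 = 12; parking zones left of it (closer to Alpha at 8) go to Alpha, those right go to Beta.
  Zone VI at 1 (w=8) → Alpha
  Zone V at 2 (w=300) → Alpha
  Zone II at 14 (w=2) → Beta
  Zone IV at 15 (w=60) → Beta
  Zone I at 16 (w=9) → Beta
  Zone III at 20 (w=60) → Beta
Alpha captures 308; Beta captures 131.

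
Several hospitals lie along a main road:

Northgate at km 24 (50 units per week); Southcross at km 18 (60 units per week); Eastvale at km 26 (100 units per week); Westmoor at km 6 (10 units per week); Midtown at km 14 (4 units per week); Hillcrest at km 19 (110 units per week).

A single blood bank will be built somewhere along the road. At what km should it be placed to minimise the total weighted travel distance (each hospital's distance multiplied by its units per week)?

x = 19

For a sum of weighted absolute distances on a line, the optimum is the weighted median (not the mean). Total weight W = 334; half-weight = 167.
Sort by position and accumulate weight:
  km 6 (Westmoor, w=10) → cum 10
  km 14 (Midtown, w=4) → cum 14
  km 18 (Southcross, w=60) → cum 74
  km 19 (Hillcrest, w=110) → cum 184  ≥ 167 → median here
  km 24 (Northgate, w=50) → cum 234
  km 26 (Eastvale, w=100) → cum 334
Optimal location: km 19.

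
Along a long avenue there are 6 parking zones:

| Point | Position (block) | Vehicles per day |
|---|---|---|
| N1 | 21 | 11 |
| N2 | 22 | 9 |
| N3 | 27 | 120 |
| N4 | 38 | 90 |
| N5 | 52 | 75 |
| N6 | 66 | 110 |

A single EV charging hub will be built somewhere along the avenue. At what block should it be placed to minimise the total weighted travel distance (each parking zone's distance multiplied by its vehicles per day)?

For a sum of weighted absolute distances on a line, the optimum is the weighted median (not the mean). Total weight W = 415; half-weight = 207.5.
Sort by position and accumulate weight:
  block 21 (N1, w=11) → cum 11
  block 22 (N2, w=9) → cum 20
  block 27 (N3, w=120) → cum 140
  block 38 (N4, w=90) → cum 230  ≥ 207.5 → median here
  block 52 (N5, w=75) → cum 305
  block 66 (N6, w=110) → cum 415
Optimal location: block 38.

x = 38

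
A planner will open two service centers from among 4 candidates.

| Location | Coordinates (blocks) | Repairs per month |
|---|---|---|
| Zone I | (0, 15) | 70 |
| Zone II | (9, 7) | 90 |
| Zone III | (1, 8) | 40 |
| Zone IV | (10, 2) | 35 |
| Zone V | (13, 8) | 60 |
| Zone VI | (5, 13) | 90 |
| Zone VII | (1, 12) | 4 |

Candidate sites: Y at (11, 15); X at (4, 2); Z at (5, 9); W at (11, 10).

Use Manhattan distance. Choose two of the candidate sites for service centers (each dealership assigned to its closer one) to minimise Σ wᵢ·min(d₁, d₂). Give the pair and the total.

{Z, W}, total 2363

Evaluate every pair (each demand assigned to the nearer of the two):
  {Z, W}: total = 2363
  {X, Z}: total = 2648
  {Y, Z}: total = 2858
  {Y, W}: total = 3023
  {X, W}: total = 3238
  {Y, X}: total = 3552
Best pair: {Z, W} with total 2363.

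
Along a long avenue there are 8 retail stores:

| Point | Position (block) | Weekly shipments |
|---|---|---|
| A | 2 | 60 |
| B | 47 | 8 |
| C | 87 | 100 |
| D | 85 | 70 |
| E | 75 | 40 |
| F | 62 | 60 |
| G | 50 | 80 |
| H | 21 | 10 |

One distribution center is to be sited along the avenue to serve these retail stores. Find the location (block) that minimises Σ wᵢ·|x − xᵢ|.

For a sum of weighted absolute distances on a line, the optimum is the weighted median (not the mean). Total weight W = 428; half-weight = 214.
Sort by position and accumulate weight:
  block 2 (A, w=60) → cum 60
  block 21 (H, w=10) → cum 70
  block 47 (B, w=8) → cum 78
  block 50 (G, w=80) → cum 158
  block 62 (F, w=60) → cum 218  ≥ 214 → median here
  block 75 (E, w=40) → cum 258
  block 85 (D, w=70) → cum 328
  block 87 (C, w=100) → cum 428
Optimal location: block 62.

x = 62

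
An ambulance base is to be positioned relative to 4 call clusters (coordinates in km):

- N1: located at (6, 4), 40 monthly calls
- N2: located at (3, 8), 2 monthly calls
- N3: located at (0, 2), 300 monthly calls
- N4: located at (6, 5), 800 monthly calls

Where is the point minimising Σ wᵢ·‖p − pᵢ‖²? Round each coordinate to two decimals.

The minimiser of Σwᵢ‖p−pᵢ‖² is the weighted centroid p* = (Σwᵢpᵢ)/(Σwᵢ).
Σwᵢ = 1142.
Σwᵢxᵢ = 40·6 + 2·3 + 300·0 + 800·6 = 5046.
Σwᵢyᵢ = 40·4 + 2·8 + 300·2 + 800·5 = 4776.
x* = 5046/1142 = 4.42, y* = 4776/1142 = 4.18.

(4.42, 4.18)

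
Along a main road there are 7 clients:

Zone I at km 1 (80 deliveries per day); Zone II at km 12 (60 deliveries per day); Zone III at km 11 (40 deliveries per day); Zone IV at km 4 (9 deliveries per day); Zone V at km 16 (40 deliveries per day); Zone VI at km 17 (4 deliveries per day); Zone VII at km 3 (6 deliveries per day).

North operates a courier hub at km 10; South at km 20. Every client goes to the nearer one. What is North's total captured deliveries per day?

195

The indifferent point is the midpoint (10+20)/2 = 15; clients left of it (closer to North at 10) go to North, those right go to South.
  Zone I at 1 (w=80) → North
  Zone VII at 3 (w=6) → North
  Zone IV at 4 (w=9) → North
  Zone III at 11 (w=40) → North
  Zone II at 12 (w=60) → North
  Zone V at 16 (w=40) → South
  Zone VI at 17 (w=4) → South
North captures 195; South captures 44.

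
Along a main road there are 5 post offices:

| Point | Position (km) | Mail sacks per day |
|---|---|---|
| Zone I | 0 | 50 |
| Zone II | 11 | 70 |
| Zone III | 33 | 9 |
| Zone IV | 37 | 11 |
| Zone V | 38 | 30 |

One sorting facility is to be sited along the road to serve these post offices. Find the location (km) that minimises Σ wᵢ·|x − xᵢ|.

x = 11

For a sum of weighted absolute distances on a line, the optimum is the weighted median (not the mean). Total weight W = 170; half-weight = 85.
Sort by position and accumulate weight:
  km 0 (Zone I, w=50) → cum 50
  km 11 (Zone II, w=70) → cum 120  ≥ 85 → median here
  km 33 (Zone III, w=9) → cum 129
  km 37 (Zone IV, w=11) → cum 140
  km 38 (Zone V, w=30) → cum 170
Optimal location: km 11.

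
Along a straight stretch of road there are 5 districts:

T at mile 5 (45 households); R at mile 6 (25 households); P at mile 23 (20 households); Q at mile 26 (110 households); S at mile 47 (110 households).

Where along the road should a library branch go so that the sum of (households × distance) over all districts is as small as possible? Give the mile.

For a sum of weighted absolute distances on a line, the optimum is the weighted median (not the mean). Total weight W = 310; half-weight = 155.
Sort by position and accumulate weight:
  mile 5 (T, w=45) → cum 45
  mile 6 (R, w=25) → cum 70
  mile 23 (P, w=20) → cum 90
  mile 26 (Q, w=110) → cum 200  ≥ 155 → median here
  mile 47 (S, w=110) → cum 310
Optimal location: mile 26.

x = 26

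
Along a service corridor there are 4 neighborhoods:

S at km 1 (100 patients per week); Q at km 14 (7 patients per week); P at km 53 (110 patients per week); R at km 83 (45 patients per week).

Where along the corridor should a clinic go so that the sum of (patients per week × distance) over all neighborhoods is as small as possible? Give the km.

For a sum of weighted absolute distances on a line, the optimum is the weighted median (not the mean). Total weight W = 262; half-weight = 131.
Sort by position and accumulate weight:
  km 1 (S, w=100) → cum 100
  km 14 (Q, w=7) → cum 107
  km 53 (P, w=110) → cum 217  ≥ 131 → median here
  km 83 (R, w=45) → cum 262
Optimal location: km 53.

x = 53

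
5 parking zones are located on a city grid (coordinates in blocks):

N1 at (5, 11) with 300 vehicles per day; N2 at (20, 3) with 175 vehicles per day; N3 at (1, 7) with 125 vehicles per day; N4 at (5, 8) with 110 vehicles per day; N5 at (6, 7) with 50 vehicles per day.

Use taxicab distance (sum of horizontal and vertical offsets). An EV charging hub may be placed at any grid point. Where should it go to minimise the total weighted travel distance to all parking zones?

(5, 8)

Manhattan distance separates: Σwᵢ(|x−xᵢ|+|y−yᵢ|) = Σwᵢ|x−xᵢ| + Σwᵢ|y−yᵢ|, so x and y are optimised independently as 1-D weighted medians.
Total weight W = 760; half = 380.
x-coordinate, sorted with cumulative weight:
  x=1 (N3, w=125) cum 125
  x=5 (N1, w=300) cum 425  ← median
  x=5 (N4, w=110) cum 535
  x=6 (N5, w=50) cum 585
  x=20 (N2, w=175) cum 760
⇒ x* = 5
y-coordinate, sorted with cumulative weight:
  y=3 (N2, w=175) cum 175
  y=7 (N3, w=125) cum 300
  y=7 (N5, w=50) cum 350
  y=8 (N4, w=110) cum 460  ← median
  y=11 (N1, w=300) cum 760
⇒ y* = 8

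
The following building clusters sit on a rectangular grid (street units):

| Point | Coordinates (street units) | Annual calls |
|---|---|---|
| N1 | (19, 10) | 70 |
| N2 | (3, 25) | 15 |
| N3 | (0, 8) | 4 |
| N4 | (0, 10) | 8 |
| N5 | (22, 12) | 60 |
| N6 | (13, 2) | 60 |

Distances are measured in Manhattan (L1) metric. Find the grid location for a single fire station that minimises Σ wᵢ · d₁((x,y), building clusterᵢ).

Manhattan distance separates: Σwᵢ(|x−xᵢ|+|y−yᵢ|) = Σwᵢ|x−xᵢ| + Σwᵢ|y−yᵢ|, so x and y are optimised independently as 1-D weighted medians.
Total weight W = 217; half = 108.5.
x-coordinate, sorted with cumulative weight:
  x=0 (N3, w=4) cum 4
  x=0 (N4, w=8) cum 12
  x=3 (N2, w=15) cum 27
  x=13 (N6, w=60) cum 87
  x=19 (N1, w=70) cum 157  ← median
  x=22 (N5, w=60) cum 217
⇒ x* = 19
y-coordinate, sorted with cumulative weight:
  y=2 (N6, w=60) cum 60
  y=8 (N3, w=4) cum 64
  y=10 (N1, w=70) cum 134  ← median
  y=10 (N4, w=8) cum 142
  y=12 (N5, w=60) cum 202
  y=25 (N2, w=15) cum 217
⇒ y* = 10

(19, 10)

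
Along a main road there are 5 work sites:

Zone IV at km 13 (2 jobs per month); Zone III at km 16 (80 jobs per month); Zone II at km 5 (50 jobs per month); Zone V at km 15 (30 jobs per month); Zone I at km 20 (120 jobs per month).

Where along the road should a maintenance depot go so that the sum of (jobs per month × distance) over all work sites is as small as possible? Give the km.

x = 16

For a sum of weighted absolute distances on a line, the optimum is the weighted median (not the mean). Total weight W = 282; half-weight = 141.
Sort by position and accumulate weight:
  km 5 (Zone II, w=50) → cum 50
  km 13 (Zone IV, w=2) → cum 52
  km 15 (Zone V, w=30) → cum 82
  km 16 (Zone III, w=80) → cum 162  ≥ 141 → median here
  km 20 (Zone I, w=120) → cum 282
Optimal location: km 16.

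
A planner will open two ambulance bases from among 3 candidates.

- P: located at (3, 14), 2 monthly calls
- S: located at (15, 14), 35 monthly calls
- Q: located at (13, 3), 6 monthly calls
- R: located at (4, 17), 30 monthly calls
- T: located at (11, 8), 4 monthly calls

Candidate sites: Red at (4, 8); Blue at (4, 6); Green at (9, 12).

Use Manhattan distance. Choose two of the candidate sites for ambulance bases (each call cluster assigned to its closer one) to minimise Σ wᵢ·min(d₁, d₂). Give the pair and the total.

{Red, Green}, total 666

Evaluate every pair (each demand assigned to the nearer of the two):
  {Red, Green}: total = 666
  {Blue, Green}: total = 692
  {Red, Blue}: total = 979
Best pair: {Red, Green} with total 666.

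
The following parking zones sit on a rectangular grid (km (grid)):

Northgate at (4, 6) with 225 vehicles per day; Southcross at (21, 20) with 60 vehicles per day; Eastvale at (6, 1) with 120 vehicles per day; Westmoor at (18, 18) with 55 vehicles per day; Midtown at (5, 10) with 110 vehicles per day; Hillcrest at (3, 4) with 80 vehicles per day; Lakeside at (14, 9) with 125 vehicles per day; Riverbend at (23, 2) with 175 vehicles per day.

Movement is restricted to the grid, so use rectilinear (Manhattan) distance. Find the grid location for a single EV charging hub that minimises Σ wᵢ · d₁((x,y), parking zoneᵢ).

Manhattan distance separates: Σwᵢ(|x−xᵢ|+|y−yᵢ|) = Σwᵢ|x−xᵢ| + Σwᵢ|y−yᵢ|, so x and y are optimised independently as 1-D weighted medians.
Total weight W = 950; half = 475.
x-coordinate, sorted with cumulative weight:
  x=3 (Hillcrest, w=80) cum 80
  x=4 (Northgate, w=225) cum 305
  x=5 (Midtown, w=110) cum 415
  x=6 (Eastvale, w=120) cum 535  ← median
  x=14 (Lakeside, w=125) cum 660
  x=18 (Westmoor, w=55) cum 715
  x=21 (Southcross, w=60) cum 775
  x=23 (Riverbend, w=175) cum 950
⇒ x* = 6
y-coordinate, sorted with cumulative weight:
  y=1 (Eastvale, w=120) cum 120
  y=2 (Riverbend, w=175) cum 295
  y=4 (Hillcrest, w=80) cum 375
  y=6 (Northgate, w=225) cum 600  ← median
  y=9 (Lakeside, w=125) cum 725
  y=10 (Midtown, w=110) cum 835
  y=18 (Westmoor, w=55) cum 890
  y=20 (Southcross, w=60) cum 950
⇒ y* = 6

(6, 6)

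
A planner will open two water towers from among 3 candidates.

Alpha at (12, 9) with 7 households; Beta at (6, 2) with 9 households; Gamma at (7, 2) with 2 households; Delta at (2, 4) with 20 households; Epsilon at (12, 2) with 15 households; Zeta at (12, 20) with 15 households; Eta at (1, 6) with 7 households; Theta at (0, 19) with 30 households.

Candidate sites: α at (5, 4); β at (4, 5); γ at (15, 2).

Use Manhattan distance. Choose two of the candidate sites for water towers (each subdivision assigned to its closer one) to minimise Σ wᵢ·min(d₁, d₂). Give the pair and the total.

Evaluate every pair (each demand assigned to the nearer of the two):
  {β, γ}: total = 1115
  {α, γ}: total = 1167
  {α, β}: total = 1227
Best pair: {β, γ} with total 1115.

{β, γ}, total 1115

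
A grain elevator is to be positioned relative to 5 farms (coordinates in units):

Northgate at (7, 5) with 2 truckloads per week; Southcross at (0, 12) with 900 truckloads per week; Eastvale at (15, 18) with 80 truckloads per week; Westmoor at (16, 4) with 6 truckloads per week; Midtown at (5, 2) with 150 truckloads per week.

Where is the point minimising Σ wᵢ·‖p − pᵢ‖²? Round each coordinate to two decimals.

The minimiser of Σwᵢ‖p−pᵢ‖² is the weighted centroid p* = (Σwᵢpᵢ)/(Σwᵢ).
Σwᵢ = 1138.
Σwᵢxᵢ = 2·7 + 900·0 + 80·15 + 6·16 + 150·5 = 2060.
Σwᵢyᵢ = 2·5 + 900·12 + 80·18 + 6·4 + 150·2 = 12574.
x* = 2060/1138 = 1.81, y* = 12574/1138 = 11.05.

(1.81, 11.05)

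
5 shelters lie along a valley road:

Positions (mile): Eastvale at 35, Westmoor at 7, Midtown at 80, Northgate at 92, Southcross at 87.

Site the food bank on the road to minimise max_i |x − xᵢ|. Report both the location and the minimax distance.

The 1-center on a line is the midpoint of the two extreme points: leftmost at 7, rightmost at 92.
Optimal location = (7 + 92)/2 = 49.5; maximum distance = (92 − 7)/2 = 42.5.

location 49.5, max distance 42.5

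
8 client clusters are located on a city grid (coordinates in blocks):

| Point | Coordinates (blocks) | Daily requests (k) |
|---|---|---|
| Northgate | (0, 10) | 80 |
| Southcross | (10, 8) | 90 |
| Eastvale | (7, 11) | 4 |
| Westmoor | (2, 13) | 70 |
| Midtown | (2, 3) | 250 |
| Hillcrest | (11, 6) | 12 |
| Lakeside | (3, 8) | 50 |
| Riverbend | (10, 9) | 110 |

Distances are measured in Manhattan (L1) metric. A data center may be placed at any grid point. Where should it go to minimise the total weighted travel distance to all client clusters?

(2, 8)

Manhattan distance separates: Σwᵢ(|x−xᵢ|+|y−yᵢ|) = Σwᵢ|x−xᵢ| + Σwᵢ|y−yᵢ|, so x and y are optimised independently as 1-D weighted medians.
Total weight W = 666; half = 333.
x-coordinate, sorted with cumulative weight:
  x=0 (Northgate, w=80) cum 80
  x=2 (Westmoor, w=70) cum 150
  x=2 (Midtown, w=250) cum 400  ← median
  x=3 (Lakeside, w=50) cum 450
  x=7 (Eastvale, w=4) cum 454
  x=10 (Southcross, w=90) cum 544
  x=10 (Riverbend, w=110) cum 654
  x=11 (Hillcrest, w=12) cum 666
⇒ x* = 2
y-coordinate, sorted with cumulative weight:
  y=3 (Midtown, w=250) cum 250
  y=6 (Hillcrest, w=12) cum 262
  y=8 (Southcross, w=90) cum 352  ← median
  y=8 (Lakeside, w=50) cum 402
  y=9 (Riverbend, w=110) cum 512
  y=10 (Northgate, w=80) cum 592
  y=11 (Eastvale, w=4) cum 596
  y=13 (Westmoor, w=70) cum 666
⇒ y* = 8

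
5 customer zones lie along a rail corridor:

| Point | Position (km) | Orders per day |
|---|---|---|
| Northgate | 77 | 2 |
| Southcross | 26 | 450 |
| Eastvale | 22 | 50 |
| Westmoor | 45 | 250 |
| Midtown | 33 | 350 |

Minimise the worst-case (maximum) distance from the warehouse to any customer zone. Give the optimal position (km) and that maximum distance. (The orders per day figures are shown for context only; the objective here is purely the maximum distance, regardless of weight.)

The 1-center on a line is the midpoint of the two extreme points: leftmost at 22, rightmost at 77.
Optimal location = (22 + 77)/2 = 49.5; maximum distance = (77 − 22)/2 = 27.5.

location 49.5, max distance 27.5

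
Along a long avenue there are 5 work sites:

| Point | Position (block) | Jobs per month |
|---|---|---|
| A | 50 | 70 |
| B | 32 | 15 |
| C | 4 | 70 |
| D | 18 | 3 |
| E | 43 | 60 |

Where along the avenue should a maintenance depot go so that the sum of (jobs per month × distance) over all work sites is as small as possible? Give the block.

x = 43

For a sum of weighted absolute distances on a line, the optimum is the weighted median (not the mean). Total weight W = 218; half-weight = 109.
Sort by position and accumulate weight:
  block 4 (C, w=70) → cum 70
  block 18 (D, w=3) → cum 73
  block 32 (B, w=15) → cum 88
  block 43 (E, w=60) → cum 148  ≥ 109 → median here
  block 50 (A, w=70) → cum 218
Optimal location: block 43.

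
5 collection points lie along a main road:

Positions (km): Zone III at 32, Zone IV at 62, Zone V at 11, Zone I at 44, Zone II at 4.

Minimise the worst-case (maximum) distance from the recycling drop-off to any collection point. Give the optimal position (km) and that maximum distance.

location 33, max distance 29

The 1-center on a line is the midpoint of the two extreme points: leftmost at 4, rightmost at 62.
Optimal location = (4 + 62)/2 = 33; maximum distance = (62 − 4)/2 = 29.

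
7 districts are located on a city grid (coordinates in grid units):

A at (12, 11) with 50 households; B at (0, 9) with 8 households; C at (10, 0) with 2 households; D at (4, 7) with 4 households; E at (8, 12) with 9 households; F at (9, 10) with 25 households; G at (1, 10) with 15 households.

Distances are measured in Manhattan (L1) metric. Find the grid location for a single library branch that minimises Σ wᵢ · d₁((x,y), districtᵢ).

Manhattan distance separates: Σwᵢ(|x−xᵢ|+|y−yᵢ|) = Σwᵢ|x−xᵢ| + Σwᵢ|y−yᵢ|, so x and y are optimised independently as 1-D weighted medians.
Total weight W = 113; half = 56.5.
x-coordinate, sorted with cumulative weight:
  x=0 (B, w=8) cum 8
  x=1 (G, w=15) cum 23
  x=4 (D, w=4) cum 27
  x=8 (E, w=9) cum 36
  x=9 (F, w=25) cum 61  ← median
  x=10 (C, w=2) cum 63
  x=12 (A, w=50) cum 113
⇒ x* = 9
y-coordinate, sorted with cumulative weight:
  y=0 (C, w=2) cum 2
  y=7 (D, w=4) cum 6
  y=9 (B, w=8) cum 14
  y=10 (F, w=25) cum 39
  y=10 (G, w=15) cum 54
  y=11 (A, w=50) cum 104  ← median
  y=12 (E, w=9) cum 113
⇒ y* = 11

(9, 11)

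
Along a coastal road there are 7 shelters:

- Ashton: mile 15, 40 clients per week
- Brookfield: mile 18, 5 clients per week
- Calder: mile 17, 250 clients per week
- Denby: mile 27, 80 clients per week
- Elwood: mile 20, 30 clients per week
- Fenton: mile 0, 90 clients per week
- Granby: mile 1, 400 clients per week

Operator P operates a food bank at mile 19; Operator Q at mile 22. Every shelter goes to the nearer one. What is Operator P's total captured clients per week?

815

The indifferent point is the midpoint (19+22)/2 = 20.5; shelters left of it (closer to Operator P at 19) go to Operator P, those right go to Operator Q.
  Fenton at 0 (w=90) → Operator P
  Granby at 1 (w=400) → Operator P
  Ashton at 15 (w=40) → Operator P
  Calder at 17 (w=250) → Operator P
  Brookfield at 18 (w=5) → Operator P
  Elwood at 20 (w=30) → Operator P
  Denby at 27 (w=80) → Operator Q
Operator P captures 815; Operator Q captures 80.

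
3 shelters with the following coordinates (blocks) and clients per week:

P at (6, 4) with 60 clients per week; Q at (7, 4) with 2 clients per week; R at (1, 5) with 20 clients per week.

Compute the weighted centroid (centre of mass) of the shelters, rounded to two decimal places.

The minimiser of Σwᵢ‖p−pᵢ‖² is the weighted centroid p* = (Σwᵢpᵢ)/(Σwᵢ).
Σwᵢ = 82.
Σwᵢxᵢ = 60·6 + 2·7 + 20·1 = 394.
Σwᵢyᵢ = 60·4 + 2·4 + 20·5 = 348.
x* = 394/82 = 4.80, y* = 348/82 = 4.24.

(4.80, 4.24)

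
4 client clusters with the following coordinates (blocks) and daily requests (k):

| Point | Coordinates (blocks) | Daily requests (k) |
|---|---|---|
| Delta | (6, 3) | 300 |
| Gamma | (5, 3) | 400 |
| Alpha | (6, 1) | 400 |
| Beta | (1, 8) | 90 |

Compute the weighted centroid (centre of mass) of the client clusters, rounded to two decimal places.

The minimiser of Σwᵢ‖p−pᵢ‖² is the weighted centroid p* = (Σwᵢpᵢ)/(Σwᵢ).
Σwᵢ = 1190.
Σwᵢxᵢ = 300·6 + 400·5 + 400·6 + 90·1 = 6290.
Σwᵢyᵢ = 300·3 + 400·3 + 400·1 + 90·8 = 3220.
x* = 6290/1190 = 5.29, y* = 3220/1190 = 2.71.

(5.29, 2.71)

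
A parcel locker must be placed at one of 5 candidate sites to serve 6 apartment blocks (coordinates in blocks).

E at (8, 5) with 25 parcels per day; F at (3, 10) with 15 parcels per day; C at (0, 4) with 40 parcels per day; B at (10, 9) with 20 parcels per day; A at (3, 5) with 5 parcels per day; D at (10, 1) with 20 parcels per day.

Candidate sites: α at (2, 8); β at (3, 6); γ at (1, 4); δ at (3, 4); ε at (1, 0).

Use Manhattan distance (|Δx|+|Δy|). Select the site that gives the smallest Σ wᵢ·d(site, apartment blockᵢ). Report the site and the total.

δ, total 805 blocks

Total weighted distance at each candidate:
  α (2, 8): total = 1010
  β (3, 6): total = 855
  γ (1, 4): total = 895
  δ (3, 4): total = 805
  ε (1, 0): total = 1275
Minimum is at δ with total 805 blocks.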